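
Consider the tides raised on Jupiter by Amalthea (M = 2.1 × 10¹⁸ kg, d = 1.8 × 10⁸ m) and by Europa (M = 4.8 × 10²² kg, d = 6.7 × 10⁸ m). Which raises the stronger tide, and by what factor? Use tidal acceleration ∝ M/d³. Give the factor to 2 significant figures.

Europa, by a factor of ≈ 440

Tidal acceleration ∝ M/d³, so compare M/d³ for each.
Amalthea: (2.1 × 10¹⁸) / (1.8 × 10⁸)³ = 3.601 × 10⁻⁷
Europa: (4.8 × 10²²) / (6.7 × 10⁸)³ = 1.596 × 10⁻⁴
Ratio (larger/smaller) = 440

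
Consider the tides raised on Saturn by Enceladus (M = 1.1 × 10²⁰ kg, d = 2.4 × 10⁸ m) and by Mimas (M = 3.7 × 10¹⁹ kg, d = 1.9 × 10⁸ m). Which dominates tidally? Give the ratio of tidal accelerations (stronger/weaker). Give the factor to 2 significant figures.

Tidal acceleration ∝ M/d³, so compare M/d³ for each.
Enceladus: (1.1 × 10²⁰) / (2.4 × 10⁸)³ = 7.957 × 10⁻⁶
Mimas: (3.7 × 10¹⁹) / (1.9 × 10⁸)³ = 5.394 × 10⁻⁶
Ratio (larger/smaller) = 1.5

Enceladus, by a factor of ≈ 1.5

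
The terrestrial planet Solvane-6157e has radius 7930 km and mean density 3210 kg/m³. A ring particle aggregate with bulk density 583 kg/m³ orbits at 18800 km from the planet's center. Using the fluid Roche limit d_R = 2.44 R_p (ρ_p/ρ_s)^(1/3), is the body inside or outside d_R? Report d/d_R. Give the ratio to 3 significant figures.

inside; d/d_R ≈ 0.550

d_R = 2.44 × (7930 km) × (3210/583)^(1/3) = 34170 km
d/d_R = (18800) / (34170) = 0.550
Since d/d_R < 1, the body is inside the Roche limit.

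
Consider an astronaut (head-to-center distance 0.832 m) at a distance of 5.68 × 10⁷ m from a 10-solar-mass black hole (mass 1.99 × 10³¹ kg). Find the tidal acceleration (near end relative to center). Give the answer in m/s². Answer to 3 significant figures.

1.21 × 10⁻² m/s²

Δa = 2GMr/d³
   = 2 × (6.674 × 10⁻¹¹) × (1.99 × 10³¹) × (0.832) / (5.68 × 10⁷)³
   = 1.21 × 10⁻² m/s²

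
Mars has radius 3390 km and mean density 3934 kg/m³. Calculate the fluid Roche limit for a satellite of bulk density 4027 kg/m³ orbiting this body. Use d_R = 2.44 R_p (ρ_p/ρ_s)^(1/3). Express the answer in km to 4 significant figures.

d_R = 2.44 × 3390 km × (3934/4027)^(1/3)
    = 8207 km

8207 km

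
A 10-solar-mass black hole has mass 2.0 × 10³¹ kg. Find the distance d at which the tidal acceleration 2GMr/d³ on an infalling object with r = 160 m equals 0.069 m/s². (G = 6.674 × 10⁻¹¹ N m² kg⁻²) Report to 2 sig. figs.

1.8 × 10⁸ m

2GMr/d³ = a_tidal  ⇒  d = (2GMr / a_tidal)^(1/3)
d = (2 × 6.674×10⁻¹¹ × (2.0 × 10³¹) × (160) / (0.069))^(1/3)
  = 1.8 × 10⁸ m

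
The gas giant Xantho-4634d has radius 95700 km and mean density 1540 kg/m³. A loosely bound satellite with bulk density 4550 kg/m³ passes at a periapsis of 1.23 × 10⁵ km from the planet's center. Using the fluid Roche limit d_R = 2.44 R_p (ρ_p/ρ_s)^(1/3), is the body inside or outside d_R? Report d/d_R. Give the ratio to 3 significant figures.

d_R = 2.44 × (95700 km) × (1540/4550)^(1/3) = 1.627 × 10⁵ km
d/d_R = (1.23 × 10⁵) / (1.627 × 10⁵) = 0.756
Since d/d_R < 1, the body is inside the Roche limit.

inside; d/d_R ≈ 0.756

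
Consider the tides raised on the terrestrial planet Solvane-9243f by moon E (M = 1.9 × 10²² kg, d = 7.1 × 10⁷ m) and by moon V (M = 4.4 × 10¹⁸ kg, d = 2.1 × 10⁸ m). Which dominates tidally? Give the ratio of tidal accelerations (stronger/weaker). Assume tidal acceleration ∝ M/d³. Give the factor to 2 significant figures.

Moon E, by a factor of ≈ 1.1 × 10⁵

Tidal acceleration ∝ M/d³, so compare M/d³ for each.
Moon E: (1.9 × 10²²) / (7.1 × 10⁷)³ = 5.309 × 10⁻²
Moon V: (4.4 × 10¹⁸) / (2.1 × 10⁸)³ = 4.751 × 10⁻⁷
Ratio (larger/smaller) = 1.1 × 10⁵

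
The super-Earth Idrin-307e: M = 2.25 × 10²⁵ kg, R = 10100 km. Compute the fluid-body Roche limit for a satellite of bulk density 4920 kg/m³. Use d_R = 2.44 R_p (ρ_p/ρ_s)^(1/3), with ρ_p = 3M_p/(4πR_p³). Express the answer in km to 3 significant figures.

25100 km

ρ_p = 3M_p/(4πR_p³) = 3 × (2.25 × 10²⁵) / (4π × (1.01 × 10⁷ m)³) = 5210 kg/m³
d_R = 2.44 × 10100 km × (5210/4920)^(1/3)
    = 25100 km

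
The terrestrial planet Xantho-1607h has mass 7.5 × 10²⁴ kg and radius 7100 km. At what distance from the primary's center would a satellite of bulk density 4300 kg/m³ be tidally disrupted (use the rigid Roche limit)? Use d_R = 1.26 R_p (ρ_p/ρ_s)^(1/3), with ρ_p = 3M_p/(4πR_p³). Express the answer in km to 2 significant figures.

ρ_p = 3M_p/(4πR_p³) = 3 × (7.5 × 10²⁴) / (4π × (7.1 × 10⁶ m)³) = 5000 kg/m³
d_R = 1.26 × 7100 km × (5000/4300)^(1/3)
    = 9400 km

9400 km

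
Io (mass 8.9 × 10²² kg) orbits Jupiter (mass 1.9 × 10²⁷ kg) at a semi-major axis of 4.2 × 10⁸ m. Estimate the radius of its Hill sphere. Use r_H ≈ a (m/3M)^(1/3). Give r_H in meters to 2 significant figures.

1.0 × 10⁷ m

r_H ≈ a (m/3M)^(1/3)
    = (4.2 × 10⁸) × (8.9 × 10²² / (3 × 1.9 × 10²⁷))^(1/3)
    = 1.0 × 10⁷ m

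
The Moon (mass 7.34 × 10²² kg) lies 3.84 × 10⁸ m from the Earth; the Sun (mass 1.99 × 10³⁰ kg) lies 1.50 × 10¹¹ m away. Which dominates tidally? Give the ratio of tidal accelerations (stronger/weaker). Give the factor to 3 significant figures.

Tidal stretch scales as M/d³; compute that for each body.
The Moon: (7.34 × 10²²) / (3.84 × 10⁸)³ = 1.296 × 10⁻³
The Sun: (1.99 × 10³⁰) / (1.50 × 10¹¹)³ = 5.896 × 10⁻⁴
Ratio (larger/smaller) = 2.20

The Moon, by a factor of ≈ 2.20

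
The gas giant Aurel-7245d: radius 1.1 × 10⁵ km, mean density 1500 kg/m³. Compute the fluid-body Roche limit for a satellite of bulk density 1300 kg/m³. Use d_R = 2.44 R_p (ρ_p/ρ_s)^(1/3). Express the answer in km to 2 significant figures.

2.8 × 10⁵ km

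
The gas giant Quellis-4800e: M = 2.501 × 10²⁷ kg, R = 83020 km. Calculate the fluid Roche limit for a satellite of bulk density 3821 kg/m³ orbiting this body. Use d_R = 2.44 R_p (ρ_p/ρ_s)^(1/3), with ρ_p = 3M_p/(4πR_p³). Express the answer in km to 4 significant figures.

1.314 × 10⁵ km

ρ_p = 3M_p/(4πR_p³) = 3 × (2.501 × 10²⁷) / (4π × (8.302 × 10⁷ m)³) = 1043 kg/m³
d_R = 2.44 × 83020 km × (1043/3821)^(1/3)
    = 1.314 × 10⁵ km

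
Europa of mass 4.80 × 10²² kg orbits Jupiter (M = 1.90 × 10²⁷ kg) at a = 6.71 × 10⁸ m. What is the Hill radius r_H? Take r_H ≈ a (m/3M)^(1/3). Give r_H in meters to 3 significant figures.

r_H ≈ a (m/3M)^(1/3)
    = (6.71 × 10⁸) × (4.80 × 10²² / (3 × 1.90 × 10²⁷))^(1/3)
    = 1.37 × 10⁷ m

1.37 × 10⁷ m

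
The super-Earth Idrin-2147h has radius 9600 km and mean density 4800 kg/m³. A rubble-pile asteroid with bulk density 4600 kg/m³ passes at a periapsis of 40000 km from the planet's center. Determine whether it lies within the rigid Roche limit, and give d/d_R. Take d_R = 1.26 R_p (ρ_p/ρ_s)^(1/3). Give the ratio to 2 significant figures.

outside; d/d_R ≈ 3.3

d_R = 1.26 × (9600 km) × (4800/4600)^(1/3) = 12270 km
d/d_R = (40000) / (12270) = 3.3
Since d/d_R > 1, the body is outside the Roche limit.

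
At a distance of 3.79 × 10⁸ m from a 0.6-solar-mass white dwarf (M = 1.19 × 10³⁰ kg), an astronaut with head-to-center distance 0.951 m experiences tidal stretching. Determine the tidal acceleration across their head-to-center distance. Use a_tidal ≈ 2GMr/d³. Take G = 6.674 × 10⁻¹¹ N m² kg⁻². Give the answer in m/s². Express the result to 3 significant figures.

Differencing GM/(d−r)² and GM/d² to first order in r/d gives 2GMr/d³.
a_tidal = 2GMr/d³
        = 2 × (6.674 × 10⁻¹¹) × (1.19 × 10³⁰) × (0.951) / (3.79 × 10⁸)³
        = 2.77 × 10⁻⁶ m/s²

2.77 × 10⁻⁶ m/s²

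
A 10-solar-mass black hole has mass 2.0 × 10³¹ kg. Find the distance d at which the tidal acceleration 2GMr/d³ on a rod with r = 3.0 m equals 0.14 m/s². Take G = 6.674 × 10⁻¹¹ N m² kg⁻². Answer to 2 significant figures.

3.9 × 10⁷ m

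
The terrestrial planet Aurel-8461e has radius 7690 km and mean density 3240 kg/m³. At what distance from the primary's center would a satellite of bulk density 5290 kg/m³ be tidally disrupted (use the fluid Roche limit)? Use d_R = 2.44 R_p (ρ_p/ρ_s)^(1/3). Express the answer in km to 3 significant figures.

d_R = 2.44 × 7690 km × (3240/5290)^(1/3)
    = 15900 km

15900 km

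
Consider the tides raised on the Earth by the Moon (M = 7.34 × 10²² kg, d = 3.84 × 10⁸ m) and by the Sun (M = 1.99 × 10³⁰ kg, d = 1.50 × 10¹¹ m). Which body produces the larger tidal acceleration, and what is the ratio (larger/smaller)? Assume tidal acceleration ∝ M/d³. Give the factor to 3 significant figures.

Tidal acceleration ∝ M/d³, so compare M/d³ for each.
The Moon: (7.34 × 10²²) / (3.84 × 10⁸)³ = 1.296 × 10⁻³
The Sun: (1.99 × 10³⁰) / (1.50 × 10¹¹)³ = 5.896 × 10⁻⁴
Ratio (larger/smaller) = 2.20

The Moon, by a factor of ≈ 2.20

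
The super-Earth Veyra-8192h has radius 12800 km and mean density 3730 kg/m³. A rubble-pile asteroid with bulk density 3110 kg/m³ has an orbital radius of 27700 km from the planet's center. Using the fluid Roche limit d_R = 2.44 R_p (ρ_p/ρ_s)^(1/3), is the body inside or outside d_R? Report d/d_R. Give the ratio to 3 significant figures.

inside; d/d_R ≈ 0.835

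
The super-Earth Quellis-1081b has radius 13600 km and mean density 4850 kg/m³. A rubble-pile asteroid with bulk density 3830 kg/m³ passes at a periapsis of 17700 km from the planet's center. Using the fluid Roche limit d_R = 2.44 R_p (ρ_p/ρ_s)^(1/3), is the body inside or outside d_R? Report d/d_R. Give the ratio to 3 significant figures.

d_R = 2.44 × (13600 km) × (4850/3830)^(1/3) = 35900 km
d/d_R = (17700) / (35900) = 0.493
Since d/d_R < 1, the body is inside the Roche limit.

inside; d/d_R ≈ 0.493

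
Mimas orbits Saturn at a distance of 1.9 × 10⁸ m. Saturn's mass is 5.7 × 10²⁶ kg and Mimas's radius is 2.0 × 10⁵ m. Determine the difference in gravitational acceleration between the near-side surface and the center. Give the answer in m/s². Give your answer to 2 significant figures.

2.2 × 10⁻³ m/s²

a_tidal = 2GMr/d³
        = 2 × (6.674 × 10⁻¹¹) × (5.7 × 10²⁶) × (2.0 × 10⁵) / (1.9 × 10⁸)³
        = 2.2 × 10⁻³ m/s²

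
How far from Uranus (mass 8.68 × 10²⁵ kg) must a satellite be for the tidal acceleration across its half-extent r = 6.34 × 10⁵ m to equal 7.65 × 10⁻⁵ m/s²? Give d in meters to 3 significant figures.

2GMr/d³ = a_tidal  ⇒  d = (2GMr / a_tidal)^(1/3)
d = (2 × 6.674×10⁻¹¹ × (8.68 × 10²⁵) × (6.34 × 10⁵) / (7.65 × 10⁻⁵))^(1/3)
  = 4.58 × 10⁸ m

4.58 × 10⁸ m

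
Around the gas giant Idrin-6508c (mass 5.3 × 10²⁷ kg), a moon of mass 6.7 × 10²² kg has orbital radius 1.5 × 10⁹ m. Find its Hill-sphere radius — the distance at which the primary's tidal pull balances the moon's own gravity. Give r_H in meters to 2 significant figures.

2.4 × 10⁷ m

r_H ≈ a (m/3M)^(1/3)
    = (1.5 × 10⁹) × (6.7 × 10²² / (3 × 5.3 × 10²⁷))^(1/3)
    = 2.4 × 10⁷ m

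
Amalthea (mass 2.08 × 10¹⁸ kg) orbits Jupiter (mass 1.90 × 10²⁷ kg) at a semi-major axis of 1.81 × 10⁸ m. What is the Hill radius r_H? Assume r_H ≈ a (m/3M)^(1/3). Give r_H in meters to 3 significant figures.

r_H ≈ a (m/3M)^(1/3)
    = (1.81 × 10⁸) × (2.08 × 10¹⁸ / (3 × 1.90 × 10²⁷))^(1/3)
    = 1.29 × 10⁵ m

1.29 × 10⁵ m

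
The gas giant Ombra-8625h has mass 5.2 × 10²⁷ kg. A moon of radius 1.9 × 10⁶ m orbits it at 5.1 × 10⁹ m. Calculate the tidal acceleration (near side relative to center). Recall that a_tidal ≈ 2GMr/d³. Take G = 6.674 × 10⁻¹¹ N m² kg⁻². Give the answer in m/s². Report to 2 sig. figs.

Δg = 2GMr/d³
   = 2 × (6.674 × 10⁻¹¹) × (5.2 × 10²⁷) × (1.9 × 10⁶) / (5.1 × 10⁹)³
   = 9.9 × 10⁻⁶ m/s²

9.9 × 10⁻⁶ m/s²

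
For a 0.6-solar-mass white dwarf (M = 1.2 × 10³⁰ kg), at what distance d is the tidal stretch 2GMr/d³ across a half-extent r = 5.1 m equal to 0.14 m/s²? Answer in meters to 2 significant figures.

2GMr/d³ = a_tidal  ⇒  d = (2GMr / a_tidal)^(1/3)
d = (2 × 6.674×10⁻¹¹ × (1.2 × 10³⁰) × (5.1) / (0.14))^(1/3)
  = 1.8 × 10⁷ m

1.8 × 10⁷ m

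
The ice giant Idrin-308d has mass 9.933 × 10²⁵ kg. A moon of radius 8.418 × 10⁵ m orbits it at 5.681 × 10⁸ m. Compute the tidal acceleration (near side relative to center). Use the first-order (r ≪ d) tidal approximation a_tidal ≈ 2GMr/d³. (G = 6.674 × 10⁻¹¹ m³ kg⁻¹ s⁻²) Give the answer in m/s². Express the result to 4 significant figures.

6.087 × 10⁻⁵ m/s²

Δg = 2GMr/d³
   = 2 × (6.674 × 10⁻¹¹) × (9.933 × 10²⁵) × (8.418 × 10⁵) / (5.681 × 10⁸)³
   = 6.087 × 10⁻⁵ m/s²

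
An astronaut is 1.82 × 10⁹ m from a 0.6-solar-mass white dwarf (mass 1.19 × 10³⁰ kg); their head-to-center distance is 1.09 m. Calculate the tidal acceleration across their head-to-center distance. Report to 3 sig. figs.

2.87 × 10⁻⁸ m/s²

Δg = 2GMr/d³
   = 2 × (6.674 × 10⁻¹¹) × (1.19 × 10³⁰) × (1.09) / (1.82 × 10⁹)³
   = 2.87 × 10⁻⁸ m/s²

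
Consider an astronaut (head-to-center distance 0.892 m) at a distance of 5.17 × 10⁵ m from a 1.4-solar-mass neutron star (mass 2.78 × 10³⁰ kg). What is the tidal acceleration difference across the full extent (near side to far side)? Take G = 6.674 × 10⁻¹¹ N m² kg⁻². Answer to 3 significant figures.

4.79 × 10³ m/s²

a_tidal = 4GMr/d³
        = 4 × (6.674 × 10⁻¹¹) × (2.78 × 10³⁰) × (0.892) / (5.17 × 10⁵)³
        = 4.79 × 10³ m/s²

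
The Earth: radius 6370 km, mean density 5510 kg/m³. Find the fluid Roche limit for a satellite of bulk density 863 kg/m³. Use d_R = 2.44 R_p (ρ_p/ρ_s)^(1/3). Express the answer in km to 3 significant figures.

28800 km

d_R = 2.44 × 6370 km × (5510/863)^(1/3)
    = 28800 km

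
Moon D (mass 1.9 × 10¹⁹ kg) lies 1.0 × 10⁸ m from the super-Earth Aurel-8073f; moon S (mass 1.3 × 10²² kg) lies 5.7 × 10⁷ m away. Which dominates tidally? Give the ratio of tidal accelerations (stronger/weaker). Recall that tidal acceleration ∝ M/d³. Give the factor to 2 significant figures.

Tidal acceleration ∝ M/d³, so compare M/d³ for each.
Moon D: (1.9 × 10¹⁹) / (1.0 × 10⁸)³ = 1.900 × 10⁻⁵
Moon S: (1.3 × 10²²) / (5.7 × 10⁷)³ = 7.020 × 10⁻²
Ratio (larger/smaller) = 3700

Moon S, by a factor of ≈ 3700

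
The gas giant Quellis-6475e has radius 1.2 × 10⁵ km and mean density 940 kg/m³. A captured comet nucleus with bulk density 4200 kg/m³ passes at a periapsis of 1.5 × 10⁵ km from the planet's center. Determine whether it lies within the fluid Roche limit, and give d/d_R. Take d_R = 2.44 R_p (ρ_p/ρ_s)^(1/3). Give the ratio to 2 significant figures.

inside; d/d_R ≈ 0.84

d_R = 2.44 × (1.2 × 10⁵ km) × (940/4200)^(1/3) = 1.778 × 10⁵ km
d/d_R = (1.5 × 10⁵) / (1.778 × 10⁵) = 0.84
Since d/d_R < 1, the body is inside the Roche limit.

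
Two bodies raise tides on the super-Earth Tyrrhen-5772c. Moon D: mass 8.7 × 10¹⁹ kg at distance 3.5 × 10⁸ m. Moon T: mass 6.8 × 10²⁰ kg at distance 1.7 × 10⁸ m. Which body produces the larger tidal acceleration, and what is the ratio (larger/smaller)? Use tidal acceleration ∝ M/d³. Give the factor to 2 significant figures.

Compare M/d³ for the two perturbers:
Moon D: (8.7 × 10¹⁹) / (3.5 × 10⁸)³ = 2.029 × 10⁻⁶
Moon T: (6.8 × 10²⁰) / (1.7 × 10⁸)³ = 1.384 × 10⁻⁴
Ratio (larger/smaller) = 68

Moon T, by a factor of ≈ 68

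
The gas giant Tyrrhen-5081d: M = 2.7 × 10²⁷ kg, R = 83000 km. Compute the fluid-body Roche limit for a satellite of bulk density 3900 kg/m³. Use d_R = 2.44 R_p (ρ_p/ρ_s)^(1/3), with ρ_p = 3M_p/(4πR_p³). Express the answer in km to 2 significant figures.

ρ_p = 3M_p/(4πR_p³) = 3 × (2.7 × 10²⁷) / (4π × (8.3 × 10⁷ m)³) = 1100 kg/m³
d_R = 2.44 × 83000 km × (1100/3900)^(1/3)
    = 1.3 × 10⁵ km

1.3 × 10⁵ km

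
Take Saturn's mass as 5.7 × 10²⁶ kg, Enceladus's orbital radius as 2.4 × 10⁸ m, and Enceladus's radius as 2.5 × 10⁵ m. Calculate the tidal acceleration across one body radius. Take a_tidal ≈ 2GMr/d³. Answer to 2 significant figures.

Since r ≪ d, expand the inverse-square field across one radius to get the leading 2GMr/d³ term.
Δg = 2GMr/d³
   = 2 × (6.674 × 10⁻¹¹) × (5.7 × 10²⁶) × (2.5 × 10⁵) / (2.4 × 10⁸)³
   = 1.4 × 10⁻³ m/s²

1.4 × 10⁻³ m/s²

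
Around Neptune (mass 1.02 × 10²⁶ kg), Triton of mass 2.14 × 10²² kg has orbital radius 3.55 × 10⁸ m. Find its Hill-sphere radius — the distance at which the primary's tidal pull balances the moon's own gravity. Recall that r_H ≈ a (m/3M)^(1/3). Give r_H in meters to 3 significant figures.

r_H ≈ a (m/3M)^(1/3)
    = (3.55 × 10⁸) × (2.14 × 10²² / (3 × 1.02 × 10²⁶))^(1/3)
    = 1.46 × 10⁷ m

1.46 × 10⁷ m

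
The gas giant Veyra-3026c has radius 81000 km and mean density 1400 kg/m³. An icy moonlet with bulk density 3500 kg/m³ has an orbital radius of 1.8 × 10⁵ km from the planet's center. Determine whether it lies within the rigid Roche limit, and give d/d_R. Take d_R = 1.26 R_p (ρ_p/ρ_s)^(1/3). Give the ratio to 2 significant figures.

outside; d/d_R ≈ 2.4

d_R = 1.26 × (81000 km) × (1400/3500)^(1/3) = 75200 km
d/d_R = (1.8 × 10⁵) / (75200) = 2.4
Since d/d_R > 1, the body is outside the Roche limit.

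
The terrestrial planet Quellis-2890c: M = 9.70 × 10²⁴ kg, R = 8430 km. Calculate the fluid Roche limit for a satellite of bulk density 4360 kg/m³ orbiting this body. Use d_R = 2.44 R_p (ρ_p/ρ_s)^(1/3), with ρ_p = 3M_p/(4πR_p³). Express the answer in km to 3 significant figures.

ρ_p = 3M_p/(4πR_p³) = 3 × (9.70 × 10²⁴) / (4π × (8.43 × 10⁶ m)³) = 3870 kg/m³
d_R = 2.44 × 8430 km × (3870/4360)^(1/3)
    = 19800 km

19800 km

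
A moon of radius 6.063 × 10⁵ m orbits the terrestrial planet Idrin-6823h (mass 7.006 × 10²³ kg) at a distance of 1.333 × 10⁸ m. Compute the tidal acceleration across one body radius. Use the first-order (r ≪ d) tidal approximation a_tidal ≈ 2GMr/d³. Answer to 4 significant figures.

2.394 × 10⁻⁵ m/s²

The tidal stretch is the gradient of GM/d² times the body's extent r, hence the 1/d³ dependence.
Δa = 2GMr/d³
   = 2 × (6.674 × 10⁻¹¹) × (7.006 × 10²³) × (6.063 × 10⁵) / (1.333 × 10⁸)³
   = 2.394 × 10⁻⁵ m/s²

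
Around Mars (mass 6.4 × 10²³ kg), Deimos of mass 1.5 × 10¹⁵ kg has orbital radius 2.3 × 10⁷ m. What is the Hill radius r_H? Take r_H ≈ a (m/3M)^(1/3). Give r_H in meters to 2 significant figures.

2.1 × 10⁴ m

r_H ≈ a (m/3M)^(1/3)
    = (2.3 × 10⁷) × (1.5 × 10¹⁵ / (3 × 6.4 × 10²³))^(1/3)
    = 2.1 × 10⁴ m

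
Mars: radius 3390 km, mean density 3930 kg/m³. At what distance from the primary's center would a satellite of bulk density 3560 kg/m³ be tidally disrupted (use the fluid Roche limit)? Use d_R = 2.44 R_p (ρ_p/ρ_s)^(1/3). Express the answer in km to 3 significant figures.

d_R = 2.44 × 3390 km × (3930/3560)^(1/3)
    = 8550 km

8550 km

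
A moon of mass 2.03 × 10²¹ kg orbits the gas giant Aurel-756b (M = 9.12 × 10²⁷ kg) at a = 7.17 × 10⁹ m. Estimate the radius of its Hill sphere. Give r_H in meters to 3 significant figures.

r_H ≈ a (m/3M)^(1/3)
    = (7.17 × 10⁹) × (2.03 × 10²¹ / (3 × 9.12 × 10²⁷))^(1/3)
    = 3.01 × 10⁷ m

3.01 × 10⁷ m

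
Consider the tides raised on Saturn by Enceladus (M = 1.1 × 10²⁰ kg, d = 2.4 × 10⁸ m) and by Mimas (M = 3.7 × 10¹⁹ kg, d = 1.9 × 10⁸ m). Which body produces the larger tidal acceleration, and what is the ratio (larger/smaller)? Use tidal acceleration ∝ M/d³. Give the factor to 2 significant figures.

Enceladus, by a factor of ≈ 1.5

Tidal acceleration ∝ M/d³, so compare M/d³ for each.
Enceladus: (1.1 × 10²⁰) / (2.4 × 10⁸)³ = 7.957 × 10⁻⁶
Mimas: (3.7 × 10¹⁹) / (1.9 × 10⁸)³ = 5.394 × 10⁻⁶
Ratio (larger/smaller) = 1.5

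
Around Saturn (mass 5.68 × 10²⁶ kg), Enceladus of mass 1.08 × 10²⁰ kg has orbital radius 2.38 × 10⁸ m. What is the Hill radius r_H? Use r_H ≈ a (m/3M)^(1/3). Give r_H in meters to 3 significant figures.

9.49 × 10⁵ m

r_H ≈ a (m/3M)^(1/3)
    = (2.38 × 10⁸) × (1.08 × 10²⁰ / (3 × 5.68 × 10²⁶))^(1/3)
    = 9.49 × 10⁵ m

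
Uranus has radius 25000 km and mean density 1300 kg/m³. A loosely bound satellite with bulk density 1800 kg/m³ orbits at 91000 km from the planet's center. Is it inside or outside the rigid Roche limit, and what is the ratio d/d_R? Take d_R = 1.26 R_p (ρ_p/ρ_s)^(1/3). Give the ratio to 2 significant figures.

outside; d/d_R ≈ 3.2

d_R = 1.26 × (25000 km) × (1300/1800)^(1/3) = 28260 km
d/d_R = (91000) / (28260) = 3.2
Since d/d_R > 1, the body is outside the Roche limit.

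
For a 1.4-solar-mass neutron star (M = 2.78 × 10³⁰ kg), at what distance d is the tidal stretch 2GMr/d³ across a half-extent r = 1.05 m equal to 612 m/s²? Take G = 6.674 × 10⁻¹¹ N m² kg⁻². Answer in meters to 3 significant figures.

8.60 × 10⁵ m

2GMr/d³ = a_tidal  ⇒  d = (2GMr / a_tidal)^(1/3)
d = (2 × 6.674×10⁻¹¹ × (2.78 × 10³⁰) × (1.05) / (612))^(1/3)
  = 8.60 × 10⁵ m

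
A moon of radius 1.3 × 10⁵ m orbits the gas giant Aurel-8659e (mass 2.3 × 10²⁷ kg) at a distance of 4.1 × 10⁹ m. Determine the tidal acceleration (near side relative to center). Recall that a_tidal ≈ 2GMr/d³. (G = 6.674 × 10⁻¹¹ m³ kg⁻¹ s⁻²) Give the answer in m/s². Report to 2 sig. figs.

a_tidal = 2GMr/d³
        = 2 × (6.674 × 10⁻¹¹) × (2.3 × 10²⁷) × (1.3 × 10⁵) / (4.1 × 10⁹)³
        = 5.8 × 10⁻⁷ m/s²

5.8 × 10⁻⁷ m/s²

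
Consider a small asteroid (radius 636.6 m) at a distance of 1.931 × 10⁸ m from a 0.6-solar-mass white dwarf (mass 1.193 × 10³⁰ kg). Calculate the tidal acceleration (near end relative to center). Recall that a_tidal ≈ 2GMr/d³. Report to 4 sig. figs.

1.408 × 10⁻² m/s²

Δg = 2GMr/d³
   = 2 × (6.674 × 10⁻¹¹) × (1.193 × 10³⁰) × (636.6) / (1.931 × 10⁸)³
   = 1.408 × 10⁻² m/s²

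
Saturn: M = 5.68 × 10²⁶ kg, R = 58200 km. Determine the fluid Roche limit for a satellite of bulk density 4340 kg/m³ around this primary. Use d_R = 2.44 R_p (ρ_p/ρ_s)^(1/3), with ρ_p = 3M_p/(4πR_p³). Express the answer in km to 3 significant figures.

ρ_p = 3M_p/(4πR_p³) = 3 × (5.68 × 10²⁶) / (4π × (5.82 × 10⁷ m)³) = 688 kg/m³
d_R = 2.44 × 58200 km × (688/4340)^(1/3)
    = 76900 km

76900 km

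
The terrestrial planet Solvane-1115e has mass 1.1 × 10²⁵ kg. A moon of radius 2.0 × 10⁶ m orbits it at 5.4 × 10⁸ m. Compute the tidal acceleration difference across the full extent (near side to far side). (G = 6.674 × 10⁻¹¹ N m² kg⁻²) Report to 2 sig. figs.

3.7 × 10⁻⁵ m/s²

Differencing GM/(d−r)² and GM/(d+r)² to first order in r/d gives 4GMr/d³.
Δg = 4GMr/d³
   = 4 × (6.674 × 10⁻¹¹) × (1.1 × 10²⁵) × (2.0 × 10⁶) / (5.4 × 10⁸)³
   = 3.7 × 10⁻⁵ m/s²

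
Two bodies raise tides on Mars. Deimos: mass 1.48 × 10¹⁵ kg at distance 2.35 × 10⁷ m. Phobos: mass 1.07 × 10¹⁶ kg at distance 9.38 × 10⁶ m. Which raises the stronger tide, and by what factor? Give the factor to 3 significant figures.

Tidal stretch scales as M/d³; compute that for each body.
Deimos: (1.48 × 10¹⁵) / (2.35 × 10⁷)³ = 1.140 × 10⁻⁷
Phobos: (1.07 × 10¹⁶) / (9.38 × 10⁶)³ = 1.297 × 10⁻⁵
Ratio (larger/smaller) = 114

Phobos, by a factor of ≈ 114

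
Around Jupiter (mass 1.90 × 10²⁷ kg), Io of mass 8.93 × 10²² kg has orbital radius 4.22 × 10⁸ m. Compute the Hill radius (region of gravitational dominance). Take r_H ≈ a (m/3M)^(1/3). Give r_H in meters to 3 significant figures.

r_H ≈ a (m/3M)^(1/3)
    = (4.22 × 10⁸) × (8.93 × 10²² / (3 × 1.90 × 10²⁷))^(1/3)
    = 1.06 × 10⁷ m

1.06 × 10⁷ m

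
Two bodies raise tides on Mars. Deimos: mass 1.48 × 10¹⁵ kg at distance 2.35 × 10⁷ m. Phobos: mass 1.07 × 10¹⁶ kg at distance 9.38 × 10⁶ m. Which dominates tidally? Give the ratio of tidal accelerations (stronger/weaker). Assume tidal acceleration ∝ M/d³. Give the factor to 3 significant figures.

Phobos, by a factor of ≈ 114

Compare M/d³ for the two perturbers:
Deimos: (1.48 × 10¹⁵) / (2.35 × 10⁷)³ = 1.140 × 10⁻⁷
Phobos: (1.07 × 10¹⁶) / (9.38 × 10⁶)³ = 1.297 × 10⁻⁵
Ratio (larger/smaller) = 114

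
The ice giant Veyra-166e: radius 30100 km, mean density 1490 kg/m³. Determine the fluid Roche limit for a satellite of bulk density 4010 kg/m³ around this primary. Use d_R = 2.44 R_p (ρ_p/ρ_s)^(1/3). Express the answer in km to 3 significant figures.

52800 km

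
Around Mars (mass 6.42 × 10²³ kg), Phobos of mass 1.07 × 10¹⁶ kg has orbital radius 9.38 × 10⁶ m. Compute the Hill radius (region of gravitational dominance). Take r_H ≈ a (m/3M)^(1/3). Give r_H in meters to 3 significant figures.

1.66 × 10⁴ m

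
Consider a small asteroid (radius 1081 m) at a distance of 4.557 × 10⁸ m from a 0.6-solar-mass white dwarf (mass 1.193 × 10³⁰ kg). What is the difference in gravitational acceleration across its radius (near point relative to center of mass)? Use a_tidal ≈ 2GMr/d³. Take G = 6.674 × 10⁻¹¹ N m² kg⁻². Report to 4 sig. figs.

The tidal stretch is the gradient of GM/d² times the body's extent r, hence the 1/d³ dependence.
a_tidal = 2GMr/d³
        = 2 × (6.674 × 10⁻¹¹) × (1.193 × 10³⁰) × (1081) / (4.557 × 10⁸)³
        = 1.819 × 10⁻³ m/s²

1.819 × 10⁻³ m/s²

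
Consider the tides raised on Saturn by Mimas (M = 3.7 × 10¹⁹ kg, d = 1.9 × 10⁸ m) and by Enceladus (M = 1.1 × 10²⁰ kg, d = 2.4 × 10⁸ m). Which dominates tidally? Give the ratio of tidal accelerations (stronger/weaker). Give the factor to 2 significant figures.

Enceladus, by a factor of ≈ 1.5

Tidal stretch scales as M/d³; compute that for each body.
Mimas: (3.7 × 10¹⁹) / (1.9 × 10⁸)³ = 5.394 × 10⁻⁶
Enceladus: (1.1 × 10²⁰) / (2.4 × 10⁸)³ = 7.957 × 10⁻⁶
Ratio (larger/smaller) = 1.5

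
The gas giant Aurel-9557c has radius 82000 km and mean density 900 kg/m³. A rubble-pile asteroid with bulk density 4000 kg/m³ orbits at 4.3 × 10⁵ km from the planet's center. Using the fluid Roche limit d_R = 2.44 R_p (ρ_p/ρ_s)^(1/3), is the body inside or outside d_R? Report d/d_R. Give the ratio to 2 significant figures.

d_R = 2.44 × (82000 km) × (900/4000)^(1/3) = 1.217 × 10⁵ km
d/d_R = (4.3 × 10⁵) / (1.217 × 10⁵) = 3.5
Since d/d_R > 1, the body is outside the Roche limit.

outside; d/d_R ≈ 3.5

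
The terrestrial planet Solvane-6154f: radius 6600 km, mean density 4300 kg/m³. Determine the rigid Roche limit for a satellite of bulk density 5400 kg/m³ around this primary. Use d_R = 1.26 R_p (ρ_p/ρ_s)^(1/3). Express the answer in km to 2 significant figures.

7700 km

d_R = 1.26 × 6600 km × (4300/5400)^(1/3)
    = 7700 km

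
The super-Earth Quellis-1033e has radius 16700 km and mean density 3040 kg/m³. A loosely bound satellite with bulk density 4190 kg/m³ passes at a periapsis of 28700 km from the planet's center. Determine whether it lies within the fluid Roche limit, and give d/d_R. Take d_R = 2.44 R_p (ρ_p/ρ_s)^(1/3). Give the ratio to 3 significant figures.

d_R = 2.44 × (16700 km) × (3040/4190)^(1/3) = 36620 km
d/d_R = (28700) / (36620) = 0.784
Since d/d_R < 1, the body is inside the Roche limit.

inside; d/d_R ≈ 0.784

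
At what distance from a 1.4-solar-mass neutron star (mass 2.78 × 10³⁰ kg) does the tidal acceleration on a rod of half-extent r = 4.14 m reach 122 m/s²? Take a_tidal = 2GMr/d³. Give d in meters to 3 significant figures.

2.33 × 10⁶ m

2GMr/d³ = a_tidal  ⇒  d = (2GMr / a_tidal)^(1/3)
d = (2 × 6.674×10⁻¹¹ × (2.78 × 10³⁰) × (4.14) / (122))^(1/3)
  = 2.33 × 10⁶ m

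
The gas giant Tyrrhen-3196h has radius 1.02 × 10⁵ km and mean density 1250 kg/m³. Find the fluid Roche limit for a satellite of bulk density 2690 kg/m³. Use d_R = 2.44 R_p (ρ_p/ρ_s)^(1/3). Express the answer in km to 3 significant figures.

d_R = 2.44 × 1.02 × 10⁵ km × (1250/2690)^(1/3)
    = 1.93 × 10⁵ km

1.93 × 10⁵ km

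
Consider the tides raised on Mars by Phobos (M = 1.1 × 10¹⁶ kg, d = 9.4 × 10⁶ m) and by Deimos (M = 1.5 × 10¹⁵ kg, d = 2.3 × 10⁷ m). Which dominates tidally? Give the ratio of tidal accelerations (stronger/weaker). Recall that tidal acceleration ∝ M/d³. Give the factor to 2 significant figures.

Compare M/d³ for the two perturbers:
Phobos: (1.1 × 10¹⁶) / (9.4 × 10⁶)³ = 1.324 × 10⁻⁵
Deimos: (1.5 × 10¹⁵) / (2.3 × 10⁷)³ = 1.233 × 10⁻⁷
Ratio (larger/smaller) = 110

Phobos, by a factor of ≈ 110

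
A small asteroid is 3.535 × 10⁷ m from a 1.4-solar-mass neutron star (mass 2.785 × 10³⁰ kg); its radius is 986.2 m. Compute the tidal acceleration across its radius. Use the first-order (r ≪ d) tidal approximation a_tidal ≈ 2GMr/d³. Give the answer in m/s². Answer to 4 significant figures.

8.299 m/s²

The tidal stretch is the gradient of GM/d² times the body's extent r, hence the 1/d³ dependence.
Δa = 2GMr/d³
   = 2 × (6.674 × 10⁻¹¹) × (2.785 × 10³⁰) × (986.2) / (3.535 × 10⁷)³
   = 8.299 m/s²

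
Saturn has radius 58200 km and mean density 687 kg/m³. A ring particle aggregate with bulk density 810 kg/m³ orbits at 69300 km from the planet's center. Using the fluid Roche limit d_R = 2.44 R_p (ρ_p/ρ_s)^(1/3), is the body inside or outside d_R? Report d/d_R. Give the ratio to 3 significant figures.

d_R = 2.44 × (58200 km) × (687/810)^(1/3) = 1.344 × 10⁵ km
d/d_R = (69300) / (1.344 × 10⁵) = 0.516
Since d/d_R < 1, the body is inside the Roche limit.

inside; d/d_R ≈ 0.516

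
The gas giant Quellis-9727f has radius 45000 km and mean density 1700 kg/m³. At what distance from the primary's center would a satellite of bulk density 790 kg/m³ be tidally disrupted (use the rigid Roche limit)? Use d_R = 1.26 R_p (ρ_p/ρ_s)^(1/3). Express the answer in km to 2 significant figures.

d_R = 1.26 × 45000 km × (1700/790)^(1/3)
    = 73000 km

73000 km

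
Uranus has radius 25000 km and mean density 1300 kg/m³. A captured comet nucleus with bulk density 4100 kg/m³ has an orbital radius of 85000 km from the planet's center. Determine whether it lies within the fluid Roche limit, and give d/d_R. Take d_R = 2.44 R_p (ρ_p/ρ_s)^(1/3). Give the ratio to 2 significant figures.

outside; d/d_R ≈ 2.0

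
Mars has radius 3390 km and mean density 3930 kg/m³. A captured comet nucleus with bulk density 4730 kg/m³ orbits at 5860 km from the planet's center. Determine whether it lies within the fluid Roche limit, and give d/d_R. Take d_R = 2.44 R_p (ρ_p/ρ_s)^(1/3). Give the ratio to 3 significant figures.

inside; d/d_R ≈ 0.754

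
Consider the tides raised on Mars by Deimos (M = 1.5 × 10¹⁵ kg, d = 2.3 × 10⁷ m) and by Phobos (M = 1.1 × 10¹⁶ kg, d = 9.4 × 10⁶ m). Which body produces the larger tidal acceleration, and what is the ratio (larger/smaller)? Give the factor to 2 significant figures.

The tide-raising term goes as M/d³ (the gradient of a 1/d² field).
Deimos: (1.5 × 10¹⁵) / (2.3 × 10⁷)³ = 1.233 × 10⁻⁷
Phobos: (1.1 × 10¹⁶) / (9.4 × 10⁶)³ = 1.324 × 10⁻⁵
Ratio (larger/smaller) = 110

Phobos, by a factor of ≈ 110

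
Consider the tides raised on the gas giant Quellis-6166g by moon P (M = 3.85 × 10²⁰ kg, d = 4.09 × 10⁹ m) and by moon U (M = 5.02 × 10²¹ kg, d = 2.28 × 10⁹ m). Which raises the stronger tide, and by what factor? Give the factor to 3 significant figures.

Compare M/d³ for the two perturbers:
Moon P: (3.85 × 10²⁰) / (4.09 × 10⁹)³ = 5.627 × 10⁻⁹
Moon U: (5.02 × 10²¹) / (2.28 × 10⁹)³ = 4.235 × 10⁻⁷
Ratio (larger/smaller) = 75.3

Moon U, by a factor of ≈ 75.3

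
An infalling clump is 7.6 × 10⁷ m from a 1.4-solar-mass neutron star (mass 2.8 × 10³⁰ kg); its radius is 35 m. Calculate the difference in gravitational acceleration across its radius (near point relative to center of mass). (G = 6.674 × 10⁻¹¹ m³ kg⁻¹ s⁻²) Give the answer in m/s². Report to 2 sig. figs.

Δg = 2GMr/d³
   = 2 × (6.674 × 10⁻¹¹) × (2.8 × 10³⁰) × (35) / (7.6 × 10⁷)³
   = 3.0 × 10⁻² m/s²

3.0 × 10⁻² m/s²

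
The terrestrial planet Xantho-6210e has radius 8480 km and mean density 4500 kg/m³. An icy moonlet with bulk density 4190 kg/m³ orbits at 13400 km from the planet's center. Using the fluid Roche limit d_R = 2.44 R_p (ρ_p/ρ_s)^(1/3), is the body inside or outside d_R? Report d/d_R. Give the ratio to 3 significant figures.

d_R = 2.44 × (8480 km) × (4500/4190)^(1/3) = 21190 km
d/d_R = (13400) / (21190) = 0.632
Since d/d_R < 1, the body is inside the Roche limit.

inside; d/d_R ≈ 0.632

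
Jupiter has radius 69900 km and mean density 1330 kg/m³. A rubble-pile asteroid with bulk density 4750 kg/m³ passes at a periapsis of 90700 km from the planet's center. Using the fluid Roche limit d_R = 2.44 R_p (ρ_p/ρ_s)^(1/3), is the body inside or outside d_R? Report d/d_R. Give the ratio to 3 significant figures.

inside; d/d_R ≈ 0.813

d_R = 2.44 × (69900 km) × (1330/4750)^(1/3) = 1.116 × 10⁵ km
d/d_R = (90700) / (1.116 × 10⁵) = 0.813
Since d/d_R < 1, the body is inside the Roche limit.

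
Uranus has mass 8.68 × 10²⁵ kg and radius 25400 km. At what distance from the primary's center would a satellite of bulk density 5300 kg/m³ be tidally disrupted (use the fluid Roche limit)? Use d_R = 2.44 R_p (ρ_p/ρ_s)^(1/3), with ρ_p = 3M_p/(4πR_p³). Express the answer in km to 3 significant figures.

ρ_p = 3M_p/(4πR_p³) = 3 × (8.68 × 10²⁵) / (4π × (2.54 × 10⁷ m)³) = 1260 kg/m³
d_R = 2.44 × 25400 km × (1260/5300)^(1/3)
    = 38400 km

38400 km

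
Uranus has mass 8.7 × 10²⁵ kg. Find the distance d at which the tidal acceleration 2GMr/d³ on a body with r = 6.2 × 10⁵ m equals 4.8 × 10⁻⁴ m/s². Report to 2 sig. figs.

2GMr/d³ = a_tidal  ⇒  d = (2GMr / a_tidal)^(1/3)
d = (2 × 6.674×10⁻¹¹ × (8.7 × 10²⁵) × (6.2 × 10⁵) / (4.8 × 10⁻⁴))^(1/3)
  = 2.5 × 10⁸ m

2.5 × 10⁸ m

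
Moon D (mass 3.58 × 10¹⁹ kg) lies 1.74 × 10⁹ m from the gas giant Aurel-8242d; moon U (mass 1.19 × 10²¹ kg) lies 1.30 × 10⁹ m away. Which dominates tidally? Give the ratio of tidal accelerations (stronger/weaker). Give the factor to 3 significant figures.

Moon U, by a factor of ≈ 79.7

Tidal acceleration ∝ M/d³, so compare M/d³ for each.
Moon D: (3.58 × 10¹⁹) / (1.74 × 10⁹)³ = 6.796 × 10⁻⁹
Moon U: (1.19 × 10²¹) / (1.30 × 10⁹)³ = 5.416 × 10⁻⁷
Ratio (larger/smaller) = 79.7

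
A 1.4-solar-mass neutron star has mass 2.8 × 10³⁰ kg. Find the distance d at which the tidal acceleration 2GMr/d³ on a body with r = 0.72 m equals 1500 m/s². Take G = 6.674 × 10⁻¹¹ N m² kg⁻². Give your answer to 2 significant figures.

5.6 × 10⁵ m

2GMr/d³ = a_tidal  ⇒  d = (2GMr / a_tidal)^(1/3)
d = (2 × 6.674×10⁻¹¹ × (2.8 × 10³⁰) × (0.72) / (1500))^(1/3)
  = 5.6 × 10⁵ m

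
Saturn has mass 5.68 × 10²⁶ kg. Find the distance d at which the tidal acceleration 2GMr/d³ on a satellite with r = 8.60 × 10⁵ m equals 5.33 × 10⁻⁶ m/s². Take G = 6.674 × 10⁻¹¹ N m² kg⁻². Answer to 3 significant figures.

2GMr/d³ = a_tidal  ⇒  d = (2GMr / a_tidal)^(1/3)
d = (2 × 6.674×10⁻¹¹ × (5.68 × 10²⁶) × (8.60 × 10⁵) / (5.33 × 10⁻⁶))^(1/3)
  = 2.30 × 10⁹ m

2.30 × 10⁹ m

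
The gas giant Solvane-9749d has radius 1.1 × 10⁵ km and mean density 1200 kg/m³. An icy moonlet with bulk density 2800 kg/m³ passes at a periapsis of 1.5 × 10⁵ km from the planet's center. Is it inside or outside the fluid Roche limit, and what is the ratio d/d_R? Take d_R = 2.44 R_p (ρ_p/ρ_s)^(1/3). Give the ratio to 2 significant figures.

inside; d/d_R ≈ 0.74

d_R = 2.44 × (1.1 × 10⁵ km) × (1200/2800)^(1/3) = 2.024 × 10⁵ km
d/d_R = (1.5 × 10⁵) / (2.024 × 10⁵) = 0.74
Since d/d_R < 1, the body is inside the Roche limit.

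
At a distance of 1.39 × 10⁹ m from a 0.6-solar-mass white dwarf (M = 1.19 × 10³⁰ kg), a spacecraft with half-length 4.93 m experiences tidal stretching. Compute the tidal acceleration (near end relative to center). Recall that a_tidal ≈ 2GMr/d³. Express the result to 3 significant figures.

a_tidal = 2GMr/d³
        = 2 × (6.674 × 10⁻¹¹) × (1.19 × 10³⁰) × (4.93) / (1.39 × 10⁹)³
        = 2.92 × 10⁻⁷ m/s²

2.92 × 10⁻⁷ m/s²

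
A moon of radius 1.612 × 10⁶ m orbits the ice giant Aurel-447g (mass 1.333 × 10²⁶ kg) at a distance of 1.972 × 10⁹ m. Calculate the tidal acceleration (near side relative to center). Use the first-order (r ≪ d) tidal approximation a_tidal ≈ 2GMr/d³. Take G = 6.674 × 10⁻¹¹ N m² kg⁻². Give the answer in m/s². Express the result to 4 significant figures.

3.740 × 10⁻⁶ m/s²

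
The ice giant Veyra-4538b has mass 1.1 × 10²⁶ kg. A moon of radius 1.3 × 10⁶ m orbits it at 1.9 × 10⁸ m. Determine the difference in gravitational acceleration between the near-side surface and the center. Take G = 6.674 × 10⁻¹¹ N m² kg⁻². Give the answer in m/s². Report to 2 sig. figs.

2.8 × 10⁻³ m/s²

Δa = 2GMr/d³
   = 2 × (6.674 × 10⁻¹¹) × (1.1 × 10²⁶) × (1.3 × 10⁶) / (1.9 × 10⁸)³
   = 2.8 × 10⁻³ m/s²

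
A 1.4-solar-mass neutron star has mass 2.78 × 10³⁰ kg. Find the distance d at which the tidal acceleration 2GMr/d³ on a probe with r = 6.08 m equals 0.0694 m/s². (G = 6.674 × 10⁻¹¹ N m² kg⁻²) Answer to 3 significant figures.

3.19 × 10⁷ m

2GMr/d³ = a_tidal  ⇒  d = (2GMr / a_tidal)^(1/3)
d = (2 × 6.674×10⁻¹¹ × (2.78 × 10³⁰) × (6.08) / (0.0694))^(1/3)
  = 3.19 × 10⁷ m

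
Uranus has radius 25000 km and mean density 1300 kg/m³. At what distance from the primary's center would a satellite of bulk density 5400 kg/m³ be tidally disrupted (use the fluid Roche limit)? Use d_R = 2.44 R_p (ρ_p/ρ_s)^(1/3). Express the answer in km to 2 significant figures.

38000 km

d_R = 2.44 × 25000 km × (1300/5400)^(1/3)
    = 38000 km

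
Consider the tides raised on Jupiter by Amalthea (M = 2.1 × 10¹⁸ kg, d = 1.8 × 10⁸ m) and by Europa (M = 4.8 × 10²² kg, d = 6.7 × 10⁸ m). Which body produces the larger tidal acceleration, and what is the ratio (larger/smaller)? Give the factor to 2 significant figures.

Europa, by a factor of ≈ 440

The tide-raising term goes as M/d³ (the gradient of a 1/d² field).
Amalthea: (2.1 × 10¹⁸) / (1.8 × 10⁸)³ = 3.601 × 10⁻⁷
Europa: (4.8 × 10²²) / (6.7 × 10⁸)³ = 1.596 × 10⁻⁴
Ratio (larger/smaller) = 440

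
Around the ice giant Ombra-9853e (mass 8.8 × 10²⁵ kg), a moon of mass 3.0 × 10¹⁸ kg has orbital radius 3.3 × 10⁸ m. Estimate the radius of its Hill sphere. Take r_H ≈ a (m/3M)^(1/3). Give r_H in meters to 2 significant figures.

r_H ≈ a (m/3M)^(1/3)
    = (3.3 × 10⁸) × (3.0 × 10¹⁸ / (3 × 8.8 × 10²⁵))^(1/3)
    = 7.4 × 10⁵ m

7.4 × 10⁵ m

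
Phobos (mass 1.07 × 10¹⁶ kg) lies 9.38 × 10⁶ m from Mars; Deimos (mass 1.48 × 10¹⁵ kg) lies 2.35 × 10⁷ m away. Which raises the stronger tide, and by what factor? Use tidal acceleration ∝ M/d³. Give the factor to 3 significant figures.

The tide-raising term goes as M/d³ (the gradient of a 1/d² field).
Phobos: (1.07 × 10¹⁶) / (9.38 × 10⁶)³ = 1.297 × 10⁻⁵
Deimos: (1.48 × 10¹⁵) / (2.35 × 10⁷)³ = 1.140 × 10⁻⁷
Ratio (larger/smaller) = 114

Phobos, by a factor of ≈ 114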